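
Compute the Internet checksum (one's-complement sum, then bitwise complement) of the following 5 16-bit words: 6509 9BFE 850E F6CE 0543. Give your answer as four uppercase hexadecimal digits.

7DD7

One's-complement addition (fold any carry out of bit 15 back into bit 0):
  0x6509 + 0x9BFE = 0x10107 → wrap carry → 0x0108
  0x0108 + 0x850E = 0x08616
  0x8616 + 0xF6CE = 0x17CE4 → wrap carry → 0x7CE5
  0x7CE5 + 0x0543 = 0x08228
One's-complement sum = 0x8228.
Checksum = ~0x8228 & 0xFFFF = 0x7DD7.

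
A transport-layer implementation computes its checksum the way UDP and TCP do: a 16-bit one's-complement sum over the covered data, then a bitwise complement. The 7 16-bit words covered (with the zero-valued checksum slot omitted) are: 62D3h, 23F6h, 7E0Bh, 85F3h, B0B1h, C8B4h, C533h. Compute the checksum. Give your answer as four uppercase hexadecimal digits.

369D

One's-complement addition (fold any carry out of bit 15 back into bit 0):
  0x62D3 + 0x23F6 = 0x086C9
  0x86C9 + 0x7E0B = 0x104D4 → wrap carry → 0x04D5
  0x04D5 + 0x85F3 = 0x08AC8
  0x8AC8 + 0xB0B1 = 0x13B79 → wrap carry → 0x3B7A
  0x3B7A + 0xC8B4 = 0x1042E → wrap carry → 0x042F
  0x042F + 0xC533 = 0x0C962
One's-complement sum = 0xC962.
Checksum = ~0xC962 & 0xFFFF = 0x369D.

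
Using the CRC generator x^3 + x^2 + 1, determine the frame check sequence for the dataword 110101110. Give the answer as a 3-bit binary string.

Append 3 zeros: 110101110000. Divide by 1101 (XOR where the leading bit is 1):
  pos 0: 1101 XOR 1101 = 0000
  pos 5: 1110 XOR 1101 = 0011
  pos 7: 1100 XOR 1101 = 0001
Remainder (last 3 bits) = 010. This is the CRC / FCS.

010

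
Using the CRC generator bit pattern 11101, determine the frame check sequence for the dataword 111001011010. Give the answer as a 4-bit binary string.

Append 4 zeros: 1110010110100000. Divide by 11101 (XOR where the leading bit is 1):
  pos 0: 11100 XOR 11101 = 00001
  pos 4: 11011 XOR 11101 = 00110
  pos 6: 11001 XOR 11101 = 00100
  pos 8: 10000 XOR 11101 = 01101
  pos 9: 11010 XOR 11101 = 00111
  pos 11: 11100 XOR 11101 = 00001
Remainder (last 4 bits) = 0001. This is the CRC / FCS.

0001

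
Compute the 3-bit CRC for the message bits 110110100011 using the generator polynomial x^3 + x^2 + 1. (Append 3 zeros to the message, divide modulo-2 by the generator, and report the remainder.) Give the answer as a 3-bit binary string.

Append 3 zeros: 110110100011000. Divide by 1101 (XOR where the leading bit is 1):
  pos 0: 1101 XOR 1101 = 0000
  pos 4: 1010 XOR 1101 = 0111
  pos 5: 1110 XOR 1101 = 0011
  pos 7: 1101 XOR 1101 = 0000
  pos 11: 1000 XOR 1101 = 0101
Remainder (last 3 bits) = 101. This is the CRC / FCS.

101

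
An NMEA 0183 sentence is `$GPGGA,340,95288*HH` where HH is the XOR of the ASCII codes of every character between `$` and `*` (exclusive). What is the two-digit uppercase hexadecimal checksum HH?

XOR the ASCII codes of the payload characters:
  'G' = 0x47 → acc = 0x47
  'P' = 0x50 → acc = 0x17
  'G' = 0x47 → acc = 0x50
  'G' = 0x47 → acc = 0x17
  'A' = 0x41 → acc = 0x56
  ',' = 0x2C → acc = 0x7A
  '3' = 0x33 → acc = 0x49
  '4' = 0x34 → acc = 0x7D
  '0' = 0x30 → acc = 0x4D
  ',' = 0x2C → acc = 0x61
  '9' = 0x39 → acc = 0x58
  '5' = 0x35 → acc = 0x6D
  '2' = 0x32 → acc = 0x5F
  '8' = 0x38 → acc = 0x67
  '8' = 0x38 → acc = 0x5F
Checksum = 0x5F.

5F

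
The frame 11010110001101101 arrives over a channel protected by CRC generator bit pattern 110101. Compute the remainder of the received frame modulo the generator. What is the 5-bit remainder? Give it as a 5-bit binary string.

Modulo-2 division of 11010110001101101 by 110101:
  pos 0: 110101 XOR 110101 = 000000
  pos 6: 100011 XOR 110101 = 010110
  pos 7: 101100 XOR 110101 = 011001
  pos 8: 110011 XOR 110101 = 000110
  pos 11: 110101 XOR 110101 = 000000
Remainder = 00000 (zero — the frame passes the CRC check).

00000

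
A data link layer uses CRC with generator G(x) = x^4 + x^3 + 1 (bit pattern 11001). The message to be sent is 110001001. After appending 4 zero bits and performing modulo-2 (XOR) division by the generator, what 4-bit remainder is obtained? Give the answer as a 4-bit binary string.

Append 4 zeros: 1100010010000. Divide by 11001 (XOR where the leading bit is 1):
  pos 0: 11000 XOR 11001 = 00001
  pos 4: 11001 XOR 11001 = 00000
Remainder (last 4 bits) = 0000. This is the CRC / FCS.

0000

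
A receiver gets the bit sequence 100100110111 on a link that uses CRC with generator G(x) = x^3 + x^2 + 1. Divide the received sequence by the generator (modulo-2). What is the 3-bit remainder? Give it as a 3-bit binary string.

110

Modulo-2 division of 100100110111 by 1101:
  pos 0: 1001 XOR 1101 = 0100
  pos 1: 1000 XOR 1101 = 0101
  pos 2: 1010 XOR 1101 = 0111
  pos 3: 1111 XOR 1101 = 0010
  pos 5: 1010 XOR 1101 = 0111
  pos 6: 1111 XOR 1101 = 0010
  pos 8: 1011 XOR 1101 = 0110
Remainder = 110 (nonzero — an error is detected).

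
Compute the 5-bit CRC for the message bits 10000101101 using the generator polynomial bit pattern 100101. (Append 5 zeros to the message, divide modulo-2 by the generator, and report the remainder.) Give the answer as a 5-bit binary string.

10010

Append 5 zeros: 1000010110100000. Divide by 100101 (XOR where the leading bit is 1):
  pos 0: 100001 XOR 100101 = 000100
  pos 3: 100011 XOR 100101 = 000110
  pos 6: 110010 XOR 100101 = 010111
  pos 7: 101110 XOR 100101 = 001011
  pos 9: 101100 XOR 100101 = 001001
Remainder (last 5 bits) = 10010. This is the CRC / FCS.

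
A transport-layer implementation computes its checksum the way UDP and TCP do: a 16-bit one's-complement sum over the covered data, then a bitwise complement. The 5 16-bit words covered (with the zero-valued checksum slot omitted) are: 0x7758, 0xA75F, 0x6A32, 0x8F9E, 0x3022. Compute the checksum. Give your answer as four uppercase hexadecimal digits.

One's-complement addition (fold any carry out of bit 15 back into bit 0):
  0x7758 + 0xA75F = 0x11EB7 → wrap carry → 0x1EB8
  0x1EB8 + 0x6A32 = 0x088EA
  0x88EA + 0x8F9E = 0x11888 → wrap carry → 0x1889
  0x1889 + 0x3022 = 0x048AB
One's-complement sum = 0x48AB.
Checksum = ~0x48AB & 0xFFFF = 0xB754.

B754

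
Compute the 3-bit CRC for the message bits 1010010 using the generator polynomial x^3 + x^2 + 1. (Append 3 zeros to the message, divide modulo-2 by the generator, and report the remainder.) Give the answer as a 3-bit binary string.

010

Append 3 zeros: 1010010000. Divide by 1101 (XOR where the leading bit is 1):
  pos 0: 1010 XOR 1101 = 0111
  pos 1: 1110 XOR 1101 = 0011
  pos 3: 1110 XOR 1101 = 0011
  pos 5: 1100 XOR 1101 = 0001
Remainder (last 3 bits) = 010. This is the CRC / FCS.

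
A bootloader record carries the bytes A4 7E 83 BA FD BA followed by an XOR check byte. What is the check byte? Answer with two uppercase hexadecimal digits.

XOR the bytes together:
  start with 0xA4
  0xA4 ⊕ 0x7E = 0xDA
  0xDA ⊕ 0x83 = 0x59
  0x59 ⊕ 0xBA = 0xE3
  0xE3 ⊕ 0xFD = 0x1E
  0x1E ⊕ 0xBA = 0xA4

A4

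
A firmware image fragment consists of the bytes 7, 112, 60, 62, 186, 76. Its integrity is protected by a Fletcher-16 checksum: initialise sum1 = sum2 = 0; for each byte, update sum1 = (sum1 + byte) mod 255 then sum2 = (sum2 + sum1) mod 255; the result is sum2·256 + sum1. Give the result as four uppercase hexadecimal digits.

C9F8

Running sums (mod 255):
  after byte 0 (7): sum1=7, sum2=7
  after byte 1 (112): sum1=119, sum2=126
  after byte 2 (60): sum1=179, sum2=50
  after byte 3 (62): sum1=241, sum2=36
  after byte 4 (186): sum1=172, sum2=208
  after byte 5 (76): sum1=248, sum2=201
Checksum = sum2·256 + sum1 = 201·256 + 248 = 51704 = 0xC9F8.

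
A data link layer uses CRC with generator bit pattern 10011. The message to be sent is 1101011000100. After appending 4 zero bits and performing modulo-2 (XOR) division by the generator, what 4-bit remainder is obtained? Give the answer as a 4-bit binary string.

1011

Append 4 zeros: 11010110001000000. Divide by 10011 (XOR where the leading bit is 1):
  pos 0: 11010 XOR 10011 = 01001
  pos 1: 10011 XOR 10011 = 00000
  pos 6: 10001 XOR 10011 = 00010
  pos 9: 10000 XOR 10011 = 00011
  pos 12: 11000 XOR 10011 = 01011
Remainder (last 4 bits) = 1011. This is the CRC / FCS.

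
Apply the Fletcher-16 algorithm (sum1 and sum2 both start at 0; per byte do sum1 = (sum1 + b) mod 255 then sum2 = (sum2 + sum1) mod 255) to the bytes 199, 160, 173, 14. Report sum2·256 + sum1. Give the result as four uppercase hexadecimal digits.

Running sums (mod 255):
  after byte 0 (199): sum1=199, sum2=199
  after byte 1 (160): sum1=104, sum2=48
  after byte 2 (173): sum1=22, sum2=70
  after byte 3 (14): sum1=36, sum2=106
Checksum = sum2·256 + sum1 = 106·256 + 36 = 27172 = 0x6A24.

6A24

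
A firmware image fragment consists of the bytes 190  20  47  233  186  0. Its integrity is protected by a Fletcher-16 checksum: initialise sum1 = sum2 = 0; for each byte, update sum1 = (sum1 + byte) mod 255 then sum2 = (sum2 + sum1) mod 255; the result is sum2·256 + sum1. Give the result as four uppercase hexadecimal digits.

Running sums (mod 255):
  after byte 0 (190): sum1=190, sum2=190
  after byte 1 (20): sum1=210, sum2=145
  after byte 2 (47): sum1=2, sum2=147
  after byte 3 (233): sum1=235, sum2=127
  after byte 4 (186): sum1=166, sum2=38
  after byte 5 (0): sum1=166, sum2=204
Checksum = sum2·256 + sum1 = 204·256 + 166 = 52390 = 0xCCA6.

CCA6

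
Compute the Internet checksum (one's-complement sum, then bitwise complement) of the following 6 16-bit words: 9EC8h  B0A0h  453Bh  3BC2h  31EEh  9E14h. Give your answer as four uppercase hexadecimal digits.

5F96

One's-complement addition (fold any carry out of bit 15 back into bit 0):
  0x9EC8 + 0xB0A0 = 0x14F68 → wrap carry → 0x4F69
  0x4F69 + 0x453B = 0x094A4
  0x94A4 + 0x3BC2 = 0x0D066
  0xD066 + 0x31EE = 0x10254 → wrap carry → 0x0255
  0x0255 + 0x9E14 = 0x0A069
One's-complement sum = 0xA069.
Checksum = ~0xA069 & 0xFFFF = 0x5F96.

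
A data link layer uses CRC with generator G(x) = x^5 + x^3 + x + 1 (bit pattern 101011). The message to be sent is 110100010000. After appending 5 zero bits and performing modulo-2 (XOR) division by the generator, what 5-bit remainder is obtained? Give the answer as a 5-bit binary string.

00000

Append 5 zeros: 11010001000000000. Divide by 101011 (XOR where the leading bit is 1):
  pos 0: 110100 XOR 101011 = 011111
  pos 1: 111110 XOR 101011 = 010101
  pos 2: 101011 XOR 101011 = 000000
Remainder (last 5 bits) = 00000. This is the CRC / FCS.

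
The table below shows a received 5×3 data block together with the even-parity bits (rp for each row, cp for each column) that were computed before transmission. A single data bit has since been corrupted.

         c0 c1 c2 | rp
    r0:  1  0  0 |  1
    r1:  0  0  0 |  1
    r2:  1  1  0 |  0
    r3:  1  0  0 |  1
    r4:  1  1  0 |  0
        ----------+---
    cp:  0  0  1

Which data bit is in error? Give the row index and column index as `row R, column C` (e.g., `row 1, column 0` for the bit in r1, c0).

row 1, column 2

Recompute each row's even parity and compare to rp:
  r0: data parity 1, sent rp 1 → ok
  r1: data parity 0, sent rp 1 → mismatch
  r2: data parity 0, sent rp 0 → ok
  r3: data parity 1, sent rp 1 → ok
  r4: data parity 0, sent rp 0 → ok
Recompute each column's even parity and compare to cp:
  c0: data parity 0, sent cp 0 → ok
  c1: data parity 0, sent cp 0 → ok
  c2: data parity 0, sent cp 1 → mismatch
Exactly one row (r1) and one column (c2) fail → the flipped bit is at their intersection.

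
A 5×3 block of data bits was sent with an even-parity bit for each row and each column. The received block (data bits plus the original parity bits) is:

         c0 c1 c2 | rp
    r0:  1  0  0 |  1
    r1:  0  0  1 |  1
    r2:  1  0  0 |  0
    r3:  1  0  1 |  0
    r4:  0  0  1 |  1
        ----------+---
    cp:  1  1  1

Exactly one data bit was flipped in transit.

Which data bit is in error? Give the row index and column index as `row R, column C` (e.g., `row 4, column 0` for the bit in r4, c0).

row 2, column 1

Recompute each row's even parity and compare to rp:
  r0: data parity 1, sent rp 1 → ok
  r1: data parity 1, sent rp 1 → ok
  r2: data parity 1, sent rp 0 → mismatch
  r3: data parity 0, sent rp 0 → ok
  r4: data parity 1, sent rp 1 → ok
Recompute each column's even parity and compare to cp:
  c0: data parity 1, sent cp 1 → ok
  c1: data parity 0, sent cp 1 → mismatch
  c2: data parity 1, sent cp 1 → ok
Exactly one row (r2) and one column (c1) fail → the flipped bit is at their intersection.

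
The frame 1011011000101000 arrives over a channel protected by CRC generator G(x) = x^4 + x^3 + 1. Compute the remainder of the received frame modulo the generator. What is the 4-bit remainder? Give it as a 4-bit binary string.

Modulo-2 division of 1011011000101000 by 11001:
  pos 0: 10110 XOR 11001 = 01111
  pos 1: 11111 XOR 11001 = 00110
  pos 3: 11010 XOR 11001 = 00011
  pos 6: 11001 XOR 11001 = 00000
Remainder = 1000 (nonzero — an error is detected).

1000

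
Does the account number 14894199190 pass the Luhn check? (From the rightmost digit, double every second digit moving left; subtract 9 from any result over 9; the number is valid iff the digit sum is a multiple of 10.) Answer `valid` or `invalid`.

From the right, keep odd positions and double even positions (subtract 9 from any doubled value over 9):
  doubled (positions 2,4,...): 9 9 2 9 8 → sum 37
  kept (positions 1,3,...): 0 1 9 4 8 1 → sum 23
Total = 60.
60 mod 10 = 0, so the number is valid.

valid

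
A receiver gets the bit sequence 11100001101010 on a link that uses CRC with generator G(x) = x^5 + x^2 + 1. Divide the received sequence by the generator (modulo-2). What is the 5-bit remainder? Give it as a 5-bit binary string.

10000

Modulo-2 division of 11100001101010 by 100101:
  pos 0: 111000 XOR 100101 = 011101
  pos 1: 111010 XOR 100101 = 011111
  pos 2: 111111 XOR 100101 = 011010
  pos 3: 110101 XOR 100101 = 010000
  pos 4: 100000 XOR 100101 = 000101
  pos 7: 101101 XOR 100101 = 001000
Remainder = 10000 (nonzero — an error is detected).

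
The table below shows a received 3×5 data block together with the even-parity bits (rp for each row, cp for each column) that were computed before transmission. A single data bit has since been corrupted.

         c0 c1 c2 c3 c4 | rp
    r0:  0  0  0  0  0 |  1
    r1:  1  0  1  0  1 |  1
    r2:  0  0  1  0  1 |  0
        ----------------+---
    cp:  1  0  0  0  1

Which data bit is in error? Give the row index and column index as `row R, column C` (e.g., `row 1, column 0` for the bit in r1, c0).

Recompute each row's even parity and compare to rp:
  r0: data parity 0, sent rp 1 → mismatch
  r1: data parity 1, sent rp 1 → ok
  r2: data parity 0, sent rp 0 → ok
Recompute each column's even parity and compare to cp:
  c0: data parity 1, sent cp 1 → ok
  c1: data parity 0, sent cp 0 → ok
  c2: data parity 0, sent cp 0 → ok
  c3: data parity 0, sent cp 0 → ok
  c4: data parity 0, sent cp 1 → mismatch
Exactly one row (r0) and one column (c4) fail → the flipped bit is at their intersection.

row 0, column 4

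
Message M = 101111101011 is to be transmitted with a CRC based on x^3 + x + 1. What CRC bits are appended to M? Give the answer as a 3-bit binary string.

Append 3 zeros: 101111101011000. Divide by 1011 (XOR where the leading bit is 1):
  pos 0: 1011 XOR 1011 = 0000
  pos 4: 1110 XOR 1011 = 0101
  pos 5: 1011 XOR 1011 = 0000
  pos 10: 1100 XOR 1011 = 0111
  pos 11: 1110 XOR 1011 = 0101
Remainder (last 3 bits) = 101. This is the CRC / FCS.

101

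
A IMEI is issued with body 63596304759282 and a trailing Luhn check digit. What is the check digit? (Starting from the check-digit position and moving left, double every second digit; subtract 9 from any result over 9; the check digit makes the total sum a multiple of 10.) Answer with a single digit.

Partial digits right→left: 2 8 2 9 5 7 4 0 3 6 9 5 3 6
Double every second digit counting from the check-digit position (so the 1st, 3rd, 5th, ... of the partial from the right).
  doubled (with −9 where >9): 4 4 1 8 6 9 6 → sum 38
  kept as-is: 8 9 7 0 6 5 6 → sum 41
Total = 38 + 41 = 79.
Check digit = (10 − (79 mod 10)) mod 10 = 1.

1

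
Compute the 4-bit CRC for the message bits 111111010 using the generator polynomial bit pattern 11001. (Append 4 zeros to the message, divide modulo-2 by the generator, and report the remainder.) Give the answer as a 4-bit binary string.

0011

Append 4 zeros: 1111110100000. Divide by 11001 (XOR where the leading bit is 1):
  pos 0: 11111 XOR 11001 = 00110
  pos 2: 11010 XOR 11001 = 00011
  pos 5: 11100 XOR 11001 = 00101
  pos 7: 10100 XOR 11001 = 01101
  pos 8: 11010 XOR 11001 = 00011
Remainder (last 4 bits) = 0011. This is the CRC / FCS.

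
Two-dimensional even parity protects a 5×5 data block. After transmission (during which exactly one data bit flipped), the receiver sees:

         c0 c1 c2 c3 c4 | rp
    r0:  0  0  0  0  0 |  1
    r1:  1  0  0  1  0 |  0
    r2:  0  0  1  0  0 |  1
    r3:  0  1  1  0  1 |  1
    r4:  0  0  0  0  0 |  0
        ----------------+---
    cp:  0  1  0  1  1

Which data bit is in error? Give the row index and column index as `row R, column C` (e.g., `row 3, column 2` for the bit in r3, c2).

Recompute each row's even parity and compare to rp:
  r0: data parity 0, sent rp 1 → mismatch
  r1: data parity 0, sent rp 0 → ok
  r2: data parity 1, sent rp 1 → ok
  r3: data parity 1, sent rp 1 → ok
  r4: data parity 0, sent rp 0 → ok
Recompute each column's even parity and compare to cp:
  c0: data parity 1, sent cp 0 → mismatch
  c1: data parity 1, sent cp 1 → ok
  c2: data parity 0, sent cp 0 → ok
  c3: data parity 1, sent cp 1 → ok
  c4: data parity 1, sent cp 1 → ok
Exactly one row (r0) and one column (c0) fail → the flipped bit is at their intersection.

row 0, column 0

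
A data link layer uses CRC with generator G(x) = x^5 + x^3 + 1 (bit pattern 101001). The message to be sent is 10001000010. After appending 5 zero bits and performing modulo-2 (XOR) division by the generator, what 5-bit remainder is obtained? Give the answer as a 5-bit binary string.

Append 5 zeros: 1000100001000000. Divide by 101001 (XOR where the leading bit is 1):
  pos 0: 100010 XOR 101001 = 001011
  pos 2: 101100 XOR 101001 = 000101
  pos 5: 101010 XOR 101001 = 000011
  pos 9: 110000 XOR 101001 = 011001
  pos 10: 110010 XOR 101001 = 011011
Remainder (last 5 bits) = 11011. This is the CRC / FCS.

11011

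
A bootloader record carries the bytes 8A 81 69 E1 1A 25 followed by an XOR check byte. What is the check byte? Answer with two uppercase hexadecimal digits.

XOR the bytes together:
  start with 0x8A
  0x8A ⊕ 0x81 = 0x0B
  0x0B ⊕ 0x69 = 0x62
  0x62 ⊕ 0xE1 = 0x83
  0x83 ⊕ 0x1A = 0x99
  0x99 ⊕ 0x25 = 0xBC

BC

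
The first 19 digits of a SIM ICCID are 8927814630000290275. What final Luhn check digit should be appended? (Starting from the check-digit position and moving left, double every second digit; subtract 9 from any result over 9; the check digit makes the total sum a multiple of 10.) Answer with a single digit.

2

Partial digits right→left: 5 7 2 0 9 2 0 0 0 0 3 6 4 1 8 7 2 9 8
Double every second digit counting from the check-digit position (so the 1st, 3rd, 5th, ... of the partial from the right).
  doubled (with −9 where >9): 1 4 9 0 0 6 8 7 4 7 → sum 46
  kept as-is: 7 0 2 0 0 6 1 7 9 → sum 32
Total = 46 + 32 = 78.
Check digit = (10 − (78 mod 10)) mod 10 = 2.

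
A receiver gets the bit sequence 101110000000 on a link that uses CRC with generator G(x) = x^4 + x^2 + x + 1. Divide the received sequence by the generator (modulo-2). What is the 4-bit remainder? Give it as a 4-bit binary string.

Modulo-2 division of 101110000000 by 10111:
  pos 0: 10111 XOR 10111 = 00000
Remainder = 0000 (zero — the frame passes the CRC check).

0000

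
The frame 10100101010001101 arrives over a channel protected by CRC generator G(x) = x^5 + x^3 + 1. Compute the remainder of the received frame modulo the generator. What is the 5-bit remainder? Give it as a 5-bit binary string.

Modulo-2 division of 10100101010001101 by 101001:
  pos 0: 101001 XOR 101001 = 000000
  pos 7: 101000 XOR 101001 = 000001
Remainder = 11101 (nonzero — an error is detected).

11101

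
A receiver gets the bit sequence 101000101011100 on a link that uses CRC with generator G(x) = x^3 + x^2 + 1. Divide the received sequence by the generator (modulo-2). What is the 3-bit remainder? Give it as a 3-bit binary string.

Modulo-2 division of 101000101011100 by 1101:
  pos 0: 1010 XOR 1101 = 0111
  pos 1: 1110 XOR 1101 = 0011
  pos 3: 1101 XOR 1101 = 0000
  pos 8: 1011 XOR 1101 = 0110
  pos 9: 1101 XOR 1101 = 0000
Remainder = 000 (zero — the frame passes the CRC check).

000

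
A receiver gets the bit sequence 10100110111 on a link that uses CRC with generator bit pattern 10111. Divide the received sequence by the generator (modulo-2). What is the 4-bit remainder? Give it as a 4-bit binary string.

Modulo-2 division of 10100110111 by 10111:
  pos 0: 10100 XOR 10111 = 00011
  pos 3: 11110 XOR 10111 = 01001
  pos 4: 10011 XOR 10111 = 00100
  pos 6: 10011 XOR 10111 = 00100
Remainder = 0100 (nonzero — an error is detected).

0100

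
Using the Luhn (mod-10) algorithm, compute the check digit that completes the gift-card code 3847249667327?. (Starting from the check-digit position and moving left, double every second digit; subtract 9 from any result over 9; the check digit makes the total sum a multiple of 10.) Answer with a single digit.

Partial digits right→left: 7 2 3 7 6 6 9 4 2 7 4 8 3
Double every second digit counting from the check-digit position (so the 1st, 3rd, 5th, ... of the partial from the right).
  doubled (with −9 where >9): 5 6 3 9 4 8 6 → sum 41
  kept as-is: 2 7 6 4 7 8 → sum 34
Total = 41 + 34 = 75.
Check digit = (10 − (75 mod 10)) mod 10 = 5.

5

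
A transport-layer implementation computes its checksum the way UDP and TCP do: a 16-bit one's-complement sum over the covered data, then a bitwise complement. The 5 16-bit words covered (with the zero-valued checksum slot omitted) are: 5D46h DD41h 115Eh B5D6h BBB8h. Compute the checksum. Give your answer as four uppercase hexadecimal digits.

428A

One's-complement addition (fold any carry out of bit 15 back into bit 0):
  0x5D46 + 0xDD41 = 0x13A87 → wrap carry → 0x3A88
  0x3A88 + 0x115E = 0x04BE6
  0x4BE6 + 0xB5D6 = 0x101BC → wrap carry → 0x01BD
  0x01BD + 0xBBB8 = 0x0BD75
One's-complement sum = 0xBD75.
Checksum = ~0xBD75 & 0xFFFF = 0x428A.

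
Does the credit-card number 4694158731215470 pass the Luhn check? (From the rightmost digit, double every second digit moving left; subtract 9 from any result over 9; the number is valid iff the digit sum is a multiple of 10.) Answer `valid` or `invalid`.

From the right, keep odd positions and double even positions (subtract 9 from any doubled value over 9):
  doubled (positions 2,4,...): 5 1 4 6 7 2 9 8 → sum 42
  kept (positions 1,3,...): 0 4 1 1 7 5 4 6 → sum 28
Total = 70.
70 mod 10 = 0, so the number is valid.

valid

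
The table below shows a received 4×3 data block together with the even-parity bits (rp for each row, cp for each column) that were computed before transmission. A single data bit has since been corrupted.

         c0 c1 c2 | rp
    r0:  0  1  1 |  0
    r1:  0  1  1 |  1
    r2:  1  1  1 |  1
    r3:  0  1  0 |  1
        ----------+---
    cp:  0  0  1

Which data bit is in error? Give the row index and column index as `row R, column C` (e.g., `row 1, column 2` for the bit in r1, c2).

row 1, column 0

Recompute each row's even parity and compare to rp:
  r0: data parity 0, sent rp 0 → ok
  r1: data parity 0, sent rp 1 → mismatch
  r2: data parity 1, sent rp 1 → ok
  r3: data parity 1, sent rp 1 → ok
Recompute each column's even parity and compare to cp:
  c0: data parity 1, sent cp 0 → mismatch
  c1: data parity 0, sent cp 0 → ok
  c2: data parity 1, sent cp 1 → ok
Exactly one row (r1) and one column (c0) fail → the flipped bit is at their intersection.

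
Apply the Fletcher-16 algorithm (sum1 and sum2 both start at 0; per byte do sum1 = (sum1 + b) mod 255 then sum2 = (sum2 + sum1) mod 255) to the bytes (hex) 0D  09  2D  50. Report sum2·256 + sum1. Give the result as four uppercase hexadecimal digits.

F993

Running sums (mod 255):
  after byte 0 (0D): sum1=13, sum2=13
  after byte 1 (09): sum1=22, sum2=35
  after byte 2 (2D): sum1=67, sum2=102
  after byte 3 (50): sum1=147, sum2=249
Checksum = sum2·256 + sum1 = 249·256 + 147 = 63891 = 0xF993.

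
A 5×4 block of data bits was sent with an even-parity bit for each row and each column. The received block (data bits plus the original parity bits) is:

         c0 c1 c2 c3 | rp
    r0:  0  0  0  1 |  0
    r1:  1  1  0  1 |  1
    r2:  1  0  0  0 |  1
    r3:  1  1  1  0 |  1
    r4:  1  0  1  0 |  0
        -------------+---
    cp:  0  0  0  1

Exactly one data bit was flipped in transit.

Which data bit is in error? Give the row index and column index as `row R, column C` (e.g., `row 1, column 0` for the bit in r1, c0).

row 0, column 3

Recompute each row's even parity and compare to rp:
  r0: data parity 1, sent rp 0 → mismatch
  r1: data parity 1, sent rp 1 → ok
  r2: data parity 1, sent rp 1 → ok
  r3: data parity 1, sent rp 1 → ok
  r4: data parity 0, sent rp 0 → ok
Recompute each column's even parity and compare to cp:
  c0: data parity 0, sent cp 0 → ok
  c1: data parity 0, sent cp 0 → ok
  c2: data parity 0, sent cp 0 → ok
  c3: data parity 0, sent cp 1 → mismatch
Exactly one row (r0) and one column (c3) fail → the flipped bit is at their intersection.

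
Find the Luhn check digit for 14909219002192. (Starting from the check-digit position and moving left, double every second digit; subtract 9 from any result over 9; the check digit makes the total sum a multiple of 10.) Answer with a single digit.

2

Partial digits right→left: 2 9 1 2 0 0 9 1 2 9 0 9 4 1
Double every second digit counting from the check-digit position (so the 1st, 3rd, 5th, ... of the partial from the right).
  doubled (with −9 where >9): 4 2 0 9 4 0 8 → sum 27
  kept as-is: 9 2 0 1 9 9 1 → sum 31
Total = 27 + 31 = 58.
Check digit = (10 − (58 mod 10)) mod 10 = 2.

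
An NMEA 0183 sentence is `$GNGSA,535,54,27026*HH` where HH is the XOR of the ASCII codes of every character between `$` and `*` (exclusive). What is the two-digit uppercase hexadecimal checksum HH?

73

XOR the ASCII codes of the payload characters:
  'G' = 0x47 → acc = 0x47
  'N' = 0x4E → acc = 0x09
  'G' = 0x47 → acc = 0x4E
  'S' = 0x53 → acc = 0x1D
  'A' = 0x41 → acc = 0x5C
  ',' = 0x2C → acc = 0x70
  '5' = 0x35 → acc = 0x45
  '3' = 0x33 → acc = 0x76
  '5' = 0x35 → acc = 0x43
  ',' = 0x2C → acc = 0x6F
  '5' = 0x35 → acc = 0x5A
  '4' = 0x34 → acc = 0x6E
  ',' = 0x2C → acc = 0x42
  '2' = 0x32 → acc = 0x70
  '7' = 0x37 → acc = 0x47
  '0' = 0x30 → acc = 0x77
  '2' = 0x32 → acc = 0x45
  '6' = 0x36 → acc = 0x73
Checksum = 0x73.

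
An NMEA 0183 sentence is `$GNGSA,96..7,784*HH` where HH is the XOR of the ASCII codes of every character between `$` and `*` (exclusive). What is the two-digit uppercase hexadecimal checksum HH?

5F

XOR the ASCII codes of the payload characters:
  'G' = 0x47 → acc = 0x47
  'N' = 0x4E → acc = 0x09
  'G' = 0x47 → acc = 0x4E
  'S' = 0x53 → acc = 0x1D
  'A' = 0x41 → acc = 0x5C
  ',' = 0x2C → acc = 0x70
  '9' = 0x39 → acc = 0x49
  '6' = 0x36 → acc = 0x7F
  '.' = 0x2E → acc = 0x51
  '.' = 0x2E → acc = 0x7F
  '7' = 0x37 → acc = 0x48
  ',' = 0x2C → acc = 0x64
  '7' = 0x37 → acc = 0x53
  '8' = 0x38 → acc = 0x6B
  '4' = 0x34 → acc = 0x5F
Checksum = 0x5F.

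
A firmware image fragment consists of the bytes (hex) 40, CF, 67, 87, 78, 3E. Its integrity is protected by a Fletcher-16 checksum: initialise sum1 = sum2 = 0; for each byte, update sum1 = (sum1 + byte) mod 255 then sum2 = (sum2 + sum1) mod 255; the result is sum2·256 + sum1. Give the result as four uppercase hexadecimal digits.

F3B5

Running sums (mod 255):
  after byte 0 (40): sum1=64, sum2=64
  after byte 1 (CF): sum1=16, sum2=80
  after byte 2 (67): sum1=119, sum2=199
  after byte 3 (87): sum1=254, sum2=198
  after byte 4 (78): sum1=119, sum2=62
  after byte 5 (3E): sum1=181, sum2=243
Checksum = sum2·256 + sum1 = 243·256 + 181 = 62389 = 0xF3B5.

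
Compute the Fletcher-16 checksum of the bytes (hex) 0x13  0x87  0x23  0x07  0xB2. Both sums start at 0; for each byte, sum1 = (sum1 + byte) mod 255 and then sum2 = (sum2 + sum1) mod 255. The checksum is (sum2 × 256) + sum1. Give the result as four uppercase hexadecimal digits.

Running sums (mod 255):
  after byte 0 (0x13): sum1=19, sum2=19
  after byte 1 (0x87): sum1=154, sum2=173
  after byte 2 (0x23): sum1=189, sum2=107
  after byte 3 (0x07): sum1=196, sum2=48
  after byte 4 (0xB2): sum1=119, sum2=167
Checksum = sum2·256 + sum1 = 167·256 + 119 = 42871 = 0xA777.

A777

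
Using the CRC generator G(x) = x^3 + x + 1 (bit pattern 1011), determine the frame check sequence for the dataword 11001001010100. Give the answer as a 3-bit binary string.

011

Append 3 zeros: 11001001010100000. Divide by 1011 (XOR where the leading bit is 1):
  pos 0: 1100 XOR 1011 = 0111
  pos 1: 1111 XOR 1011 = 0100
  pos 2: 1000 XOR 1011 = 0011
  pos 4: 1101 XOR 1011 = 0110
  pos 5: 1100 XOR 1011 = 0111
  pos 6: 1111 XOR 1011 = 0100
  pos 7: 1000 XOR 1011 = 0011
  pos 9: 1110 XOR 1011 = 0101
  pos 10: 1010 XOR 1011 = 0001
  pos 13: 1000 XOR 1011 = 0011
Remainder (last 3 bits) = 011. This is the CRC / FCS.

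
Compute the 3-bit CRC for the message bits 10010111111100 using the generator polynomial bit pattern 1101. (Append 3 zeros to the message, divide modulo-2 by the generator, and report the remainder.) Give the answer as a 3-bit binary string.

010

Append 3 zeros: 10010111111100000. Divide by 1101 (XOR where the leading bit is 1):
  pos 0: 1001 XOR 1101 = 0100
  pos 1: 1000 XOR 1101 = 0101
  pos 2: 1011 XOR 1101 = 0110
  pos 3: 1101 XOR 1101 = 0000
  pos 7: 1111 XOR 1101 = 0010
  pos 9: 1010 XOR 1101 = 0111
  pos 10: 1110 XOR 1101 = 0011
  pos 12: 1100 XOR 1101 = 0001
Remainder (last 3 bits) = 010. This is the CRC / FCS.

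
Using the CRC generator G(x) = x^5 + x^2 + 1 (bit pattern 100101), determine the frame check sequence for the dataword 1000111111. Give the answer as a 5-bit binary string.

Append 5 zeros: 100011111100000. Divide by 100101 (XOR where the leading bit is 1):
  pos 0: 100011 XOR 100101 = 000110
  pos 3: 110111 XOR 100101 = 010010
  pos 4: 100101 XOR 100101 = 000000
Remainder (last 5 bits) = 00000. This is the CRC / FCS.

00000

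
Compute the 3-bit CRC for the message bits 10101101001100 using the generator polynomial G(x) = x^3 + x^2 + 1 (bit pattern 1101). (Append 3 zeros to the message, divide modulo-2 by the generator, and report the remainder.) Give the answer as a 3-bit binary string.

Append 3 zeros: 10101101001100000. Divide by 1101 (XOR where the leading bit is 1):
  pos 0: 1010 XOR 1101 = 0111
  pos 1: 1111 XOR 1101 = 0010
  pos 3: 1010 XOR 1101 = 0111
  pos 4: 1111 XOR 1101 = 0010
  pos 6: 1000 XOR 1101 = 0101
  pos 7: 1011 XOR 1101 = 0110
  pos 8: 1101 XOR 1101 = 0000
Remainder (last 3 bits) = 000. This is the CRC / FCS.

000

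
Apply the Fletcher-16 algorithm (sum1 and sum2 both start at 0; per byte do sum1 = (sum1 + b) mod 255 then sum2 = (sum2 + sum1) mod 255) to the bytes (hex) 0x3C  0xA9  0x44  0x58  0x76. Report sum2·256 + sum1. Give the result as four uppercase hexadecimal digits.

C7F8

Running sums (mod 255):
  after byte 0 (0x3C): sum1=60, sum2=60
  after byte 1 (0xA9): sum1=229, sum2=34
  after byte 2 (0x44): sum1=42, sum2=76
  after byte 3 (0x58): sum1=130, sum2=206
  after byte 4 (0x76): sum1=248, sum2=199
Checksum = sum2·256 + sum1 = 199·256 + 248 = 51192 = 0xC7F8.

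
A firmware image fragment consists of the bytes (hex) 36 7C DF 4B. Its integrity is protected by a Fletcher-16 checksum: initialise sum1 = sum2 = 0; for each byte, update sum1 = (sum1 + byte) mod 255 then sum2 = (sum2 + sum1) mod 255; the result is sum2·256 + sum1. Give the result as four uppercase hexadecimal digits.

59DD

Running sums (mod 255):
  after byte 0 (36): sum1=54, sum2=54
  after byte 1 (7C): sum1=178, sum2=232
  after byte 2 (DF): sum1=146, sum2=123
  after byte 3 (4B): sum1=221, sum2=89
Checksum = sum2·256 + sum1 = 89·256 + 221 = 23005 = 0x59DD.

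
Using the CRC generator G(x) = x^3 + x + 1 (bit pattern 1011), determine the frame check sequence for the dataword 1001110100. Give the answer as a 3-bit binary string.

Append 3 zeros: 1001110100000. Divide by 1011 (XOR where the leading bit is 1):
  pos 0: 1001 XOR 1011 = 0010
  pos 2: 1011 XOR 1011 = 0000
  pos 7: 1000 XOR 1011 = 0011
  pos 9: 1100 XOR 1011 = 0111
Remainder (last 3 bits) = 111. This is the CRC / FCS.

111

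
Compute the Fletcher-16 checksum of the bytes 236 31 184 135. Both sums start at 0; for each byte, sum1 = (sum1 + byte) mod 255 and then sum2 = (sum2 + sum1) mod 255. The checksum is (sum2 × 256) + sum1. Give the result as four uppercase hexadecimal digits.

0A4C

Running sums (mod 255):
  after byte 0 (236): sum1=236, sum2=236
  after byte 1 (31): sum1=12, sum2=248
  after byte 2 (184): sum1=196, sum2=189
  after byte 3 (135): sum1=76, sum2=10
Checksum = sum2·256 + sum1 = 10·256 + 76 = 2636 = 0x0A4C.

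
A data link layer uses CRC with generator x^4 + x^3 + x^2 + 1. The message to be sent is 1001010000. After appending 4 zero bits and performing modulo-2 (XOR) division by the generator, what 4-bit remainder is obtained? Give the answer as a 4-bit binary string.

0100

Append 4 zeros: 10010100000000. Divide by 11101 (XOR where the leading bit is 1):
  pos 0: 10010 XOR 11101 = 01111
  pos 1: 11111 XOR 11101 = 00010
  pos 4: 10000 XOR 11101 = 01101
  pos 5: 11010 XOR 11101 = 00111
  pos 7: 11100 XOR 11101 = 00001
Remainder (last 4 bits) = 0100. This is the CRC / FCS.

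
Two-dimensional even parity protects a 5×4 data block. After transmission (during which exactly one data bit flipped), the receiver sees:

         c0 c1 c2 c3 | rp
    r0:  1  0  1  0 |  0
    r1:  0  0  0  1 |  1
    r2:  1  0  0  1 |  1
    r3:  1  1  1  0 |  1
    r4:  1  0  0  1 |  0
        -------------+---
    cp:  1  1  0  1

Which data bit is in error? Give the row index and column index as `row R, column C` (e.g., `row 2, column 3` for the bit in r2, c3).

row 2, column 0

Recompute each row's even parity and compare to rp:
  r0: data parity 0, sent rp 0 → ok
  r1: data parity 1, sent rp 1 → ok
  r2: data parity 0, sent rp 1 → mismatch
  r3: data parity 1, sent rp 1 → ok
  r4: data parity 0, sent rp 0 → ok
Recompute each column's even parity and compare to cp:
  c0: data parity 0, sent cp 1 → mismatch
  c1: data parity 1, sent cp 1 → ok
  c2: data parity 0, sent cp 0 → ok
  c3: data parity 1, sent cp 1 → ok
Exactly one row (r2) and one column (c0) fail → the flipped bit is at their intersection.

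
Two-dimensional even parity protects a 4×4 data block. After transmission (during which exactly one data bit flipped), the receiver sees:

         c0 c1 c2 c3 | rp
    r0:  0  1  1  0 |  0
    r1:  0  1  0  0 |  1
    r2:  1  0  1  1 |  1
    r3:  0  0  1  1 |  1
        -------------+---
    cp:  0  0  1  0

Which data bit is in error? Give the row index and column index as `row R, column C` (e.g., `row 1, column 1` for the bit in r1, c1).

row 3, column 0

Recompute each row's even parity and compare to rp:
  r0: data parity 0, sent rp 0 → ok
  r1: data parity 1, sent rp 1 → ok
  r2: data parity 1, sent rp 1 → ok
  r3: data parity 0, sent rp 1 → mismatch
Recompute each column's even parity and compare to cp:
  c0: data parity 1, sent cp 0 → mismatch
  c1: data parity 0, sent cp 0 → ok
  c2: data parity 1, sent cp 1 → ok
  c3: data parity 0, sent cp 0 → ok
Exactly one row (r3) and one column (c0) fail → the flipped bit is at their intersection.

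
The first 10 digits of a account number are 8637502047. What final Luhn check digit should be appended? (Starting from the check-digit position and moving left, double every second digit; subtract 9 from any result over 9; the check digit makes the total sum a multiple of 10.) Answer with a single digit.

Partial digits right→left: 7 4 0 2 0 5 7 3 6 8
Double every second digit counting from the check-digit position (so the 1st, 3rd, 5th, ... of the partial from the right).
  doubled (with −9 where >9): 5 0 0 5 3 → sum 13
  kept as-is: 4 2 5 3 8 → sum 22
Total = 13 + 22 = 35.
Check digit = (10 − (35 mod 10)) mod 10 = 5.

5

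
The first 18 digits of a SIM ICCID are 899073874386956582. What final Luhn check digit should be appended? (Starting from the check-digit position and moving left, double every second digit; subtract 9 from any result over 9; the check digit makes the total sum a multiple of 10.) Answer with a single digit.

Partial digits right→left: 2 8 5 6 5 9 6 8 3 4 7 8 3 7 0 9 9 8
Double every second digit counting from the check-digit position (so the 1st, 3rd, 5th, ... of the partial from the right).
  doubled (with −9 where >9): 4 1 1 3 6 5 6 0 9 → sum 35
  kept as-is: 8 6 9 8 4 8 7 9 8 → sum 67
Total = 35 + 67 = 102.
Check digit = (10 − (102 mod 10)) mod 10 = 8.

8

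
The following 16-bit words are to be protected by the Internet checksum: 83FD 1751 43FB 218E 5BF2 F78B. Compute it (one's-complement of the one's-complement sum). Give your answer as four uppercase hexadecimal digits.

One's-complement addition (fold any carry out of bit 15 back into bit 0):
  0x83FD + 0x1751 = 0x09B4E
  0x9B4E + 0x43FB = 0x0DF49
  0xDF49 + 0x218E = 0x100D7 → wrap carry → 0x00D8
  0x00D8 + 0x5BF2 = 0x05CCA
  0x5CCA + 0xF78B = 0x15455 → wrap carry → 0x5456
One's-complement sum = 0x5456.
Checksum = ~0x5456 & 0xFFFF = 0xABA9.

ABA9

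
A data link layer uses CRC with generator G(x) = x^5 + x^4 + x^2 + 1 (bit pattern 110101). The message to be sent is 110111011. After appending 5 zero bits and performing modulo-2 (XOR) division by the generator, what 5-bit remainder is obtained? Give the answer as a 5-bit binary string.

Append 5 zeros: 11011101100000. Divide by 110101 (XOR where the leading bit is 1):
  pos 0: 110111 XOR 110101 = 000010
  pos 4: 100110 XOR 110101 = 010011
  pos 5: 100110 XOR 110101 = 010011
  pos 6: 100110 XOR 110101 = 010011
  pos 7: 100110 XOR 110101 = 010011
  pos 8: 100110 XOR 110101 = 010011
Remainder (last 5 bits) = 10011. This is the CRC / FCS.

10011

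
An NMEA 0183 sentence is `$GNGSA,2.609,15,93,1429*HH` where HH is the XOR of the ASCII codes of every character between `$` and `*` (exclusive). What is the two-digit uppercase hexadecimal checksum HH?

XOR the ASCII codes of the payload characters:
  'G' = 0x47 → acc = 0x47
  'N' = 0x4E → acc = 0x09
  'G' = 0x47 → acc = 0x4E
  'S' = 0x53 → acc = 0x1D
  'A' = 0x41 → acc = 0x5C
  ',' = 0x2C → acc = 0x70
  '2' = 0x32 → acc = 0x42
  '.' = 0x2E → acc = 0x6C
  '6' = 0x36 → acc = 0x5A
  '0' = 0x30 → acc = 0x6A
  '9' = 0x39 → acc = 0x53
  ',' = 0x2C → acc = 0x7F
  '1' = 0x31 → acc = 0x4E
  '5' = 0x35 → acc = 0x7B
  ',' = 0x2C → acc = 0x57
  '9' = 0x39 → acc = 0x6E
  '3' = 0x33 → acc = 0x5D
  ',' = 0x2C → acc = 0x71
  '1' = 0x31 → acc = 0x40
  '4' = 0x34 → acc = 0x74
  '2' = 0x32 → acc = 0x46
  '9' = 0x39 → acc = 0x7F
Checksum = 0x7F.

7F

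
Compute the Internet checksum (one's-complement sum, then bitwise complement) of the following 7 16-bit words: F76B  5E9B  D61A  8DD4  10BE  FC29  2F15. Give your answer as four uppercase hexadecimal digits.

0A0C

One's-complement addition (fold any carry out of bit 15 back into bit 0):
  0xF76B + 0x5E9B = 0x15606 → wrap carry → 0x5607
  0x5607 + 0xD61A = 0x12C21 → wrap carry → 0x2C22
  0x2C22 + 0x8DD4 = 0x0B9F6
  0xB9F6 + 0x10BE = 0x0CAB4
  0xCAB4 + 0xFC29 = 0x1C6DD → wrap carry → 0xC6DE
  0xC6DE + 0x2F15 = 0x0F5F3
One's-complement sum = 0xF5F3.
Checksum = ~0xF5F3 & 0xFFFF = 0x0A0C.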